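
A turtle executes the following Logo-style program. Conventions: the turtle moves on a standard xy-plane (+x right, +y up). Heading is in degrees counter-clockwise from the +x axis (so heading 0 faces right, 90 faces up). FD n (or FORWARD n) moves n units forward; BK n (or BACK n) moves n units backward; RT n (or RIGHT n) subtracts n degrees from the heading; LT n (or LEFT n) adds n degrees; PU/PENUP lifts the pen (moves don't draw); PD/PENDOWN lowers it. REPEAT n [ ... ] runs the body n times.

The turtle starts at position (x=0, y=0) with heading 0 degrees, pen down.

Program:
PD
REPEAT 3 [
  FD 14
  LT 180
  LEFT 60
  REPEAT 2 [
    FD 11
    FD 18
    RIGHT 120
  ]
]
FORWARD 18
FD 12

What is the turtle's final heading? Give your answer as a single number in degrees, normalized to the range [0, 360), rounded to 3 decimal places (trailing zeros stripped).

Executing turtle program step by step:
Start: pos=(0,0), heading=0, pen down
PD: pen down
REPEAT 3 [
  -- iteration 1/3 --
  FD 14: (0,0) -> (14,0) [heading=0, draw]
  LT 180: heading 0 -> 180
  LT 60: heading 180 -> 240
  REPEAT 2 [
    -- iteration 1/2 --
    FD 11: (14,0) -> (8.5,-9.526) [heading=240, draw]
    FD 18: (8.5,-9.526) -> (-0.5,-25.115) [heading=240, draw]
    RT 120: heading 240 -> 120
    -- iteration 2/2 --
    FD 11: (-0.5,-25.115) -> (-6,-15.588) [heading=120, draw]
    FD 18: (-6,-15.588) -> (-15,0) [heading=120, draw]
    RT 120: heading 120 -> 0
  ]
  -- iteration 2/3 --
  FD 14: (-15,0) -> (-1,0) [heading=0, draw]
  LT 180: heading 0 -> 180
  LT 60: heading 180 -> 240
  REPEAT 2 [
    -- iteration 1/2 --
    FD 11: (-1,0) -> (-6.5,-9.526) [heading=240, draw]
    FD 18: (-6.5,-9.526) -> (-15.5,-25.115) [heading=240, draw]
    RT 120: heading 240 -> 120
    -- iteration 2/2 --
    FD 11: (-15.5,-25.115) -> (-21,-15.588) [heading=120, draw]
    FD 18: (-21,-15.588) -> (-30,0) [heading=120, draw]
    RT 120: heading 120 -> 0
  ]
  -- iteration 3/3 --
  FD 14: (-30,0) -> (-16,0) [heading=0, draw]
  LT 180: heading 0 -> 180
  LT 60: heading 180 -> 240
  REPEAT 2 [
    -- iteration 1/2 --
    FD 11: (-16,0) -> (-21.5,-9.526) [heading=240, draw]
    FD 18: (-21.5,-9.526) -> (-30.5,-25.115) [heading=240, draw]
    RT 120: heading 240 -> 120
    -- iteration 2/2 --
    FD 11: (-30.5,-25.115) -> (-36,-15.588) [heading=120, draw]
    FD 18: (-36,-15.588) -> (-45,0) [heading=120, draw]
    RT 120: heading 120 -> 0
  ]
]
FD 18: (-45,0) -> (-27,0) [heading=0, draw]
FD 12: (-27,0) -> (-15,0) [heading=0, draw]
Final: pos=(-15,0), heading=0, 17 segment(s) drawn

Answer: 0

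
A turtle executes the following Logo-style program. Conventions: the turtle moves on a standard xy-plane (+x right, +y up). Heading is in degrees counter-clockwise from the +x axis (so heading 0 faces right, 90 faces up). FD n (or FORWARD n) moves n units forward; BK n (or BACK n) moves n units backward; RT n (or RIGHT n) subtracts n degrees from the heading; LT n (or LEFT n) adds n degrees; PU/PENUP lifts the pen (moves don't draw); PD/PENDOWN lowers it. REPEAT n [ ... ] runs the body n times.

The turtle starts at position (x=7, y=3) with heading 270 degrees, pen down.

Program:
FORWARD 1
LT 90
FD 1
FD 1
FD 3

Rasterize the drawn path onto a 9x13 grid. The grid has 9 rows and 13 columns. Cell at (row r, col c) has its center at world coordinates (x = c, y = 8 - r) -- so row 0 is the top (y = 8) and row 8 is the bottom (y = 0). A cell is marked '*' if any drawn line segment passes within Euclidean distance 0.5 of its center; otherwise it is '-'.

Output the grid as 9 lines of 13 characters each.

Answer: -------------
-------------
-------------
-------------
-------------
-------*-----
-------******
-------------
-------------

Derivation:
Segment 0: (7,3) -> (7,2)
Segment 1: (7,2) -> (8,2)
Segment 2: (8,2) -> (9,2)
Segment 3: (9,2) -> (12,2)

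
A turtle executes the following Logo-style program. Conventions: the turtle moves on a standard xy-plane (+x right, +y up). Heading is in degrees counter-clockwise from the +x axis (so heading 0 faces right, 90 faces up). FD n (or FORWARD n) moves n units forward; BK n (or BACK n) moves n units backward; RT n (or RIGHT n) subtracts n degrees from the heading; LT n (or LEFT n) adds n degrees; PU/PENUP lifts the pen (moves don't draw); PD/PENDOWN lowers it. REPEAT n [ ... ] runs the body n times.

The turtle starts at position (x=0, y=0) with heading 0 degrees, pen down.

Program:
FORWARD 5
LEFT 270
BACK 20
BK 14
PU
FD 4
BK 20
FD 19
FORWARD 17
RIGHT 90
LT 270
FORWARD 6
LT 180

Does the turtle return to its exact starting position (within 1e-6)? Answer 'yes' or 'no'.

Answer: no

Derivation:
Executing turtle program step by step:
Start: pos=(0,0), heading=0, pen down
FD 5: (0,0) -> (5,0) [heading=0, draw]
LT 270: heading 0 -> 270
BK 20: (5,0) -> (5,20) [heading=270, draw]
BK 14: (5,20) -> (5,34) [heading=270, draw]
PU: pen up
FD 4: (5,34) -> (5,30) [heading=270, move]
BK 20: (5,30) -> (5,50) [heading=270, move]
FD 19: (5,50) -> (5,31) [heading=270, move]
FD 17: (5,31) -> (5,14) [heading=270, move]
RT 90: heading 270 -> 180
LT 270: heading 180 -> 90
FD 6: (5,14) -> (5,20) [heading=90, move]
LT 180: heading 90 -> 270
Final: pos=(5,20), heading=270, 3 segment(s) drawn

Start position: (0, 0)
Final position: (5, 20)
Distance = 20.616; >= 1e-6 -> NOT closed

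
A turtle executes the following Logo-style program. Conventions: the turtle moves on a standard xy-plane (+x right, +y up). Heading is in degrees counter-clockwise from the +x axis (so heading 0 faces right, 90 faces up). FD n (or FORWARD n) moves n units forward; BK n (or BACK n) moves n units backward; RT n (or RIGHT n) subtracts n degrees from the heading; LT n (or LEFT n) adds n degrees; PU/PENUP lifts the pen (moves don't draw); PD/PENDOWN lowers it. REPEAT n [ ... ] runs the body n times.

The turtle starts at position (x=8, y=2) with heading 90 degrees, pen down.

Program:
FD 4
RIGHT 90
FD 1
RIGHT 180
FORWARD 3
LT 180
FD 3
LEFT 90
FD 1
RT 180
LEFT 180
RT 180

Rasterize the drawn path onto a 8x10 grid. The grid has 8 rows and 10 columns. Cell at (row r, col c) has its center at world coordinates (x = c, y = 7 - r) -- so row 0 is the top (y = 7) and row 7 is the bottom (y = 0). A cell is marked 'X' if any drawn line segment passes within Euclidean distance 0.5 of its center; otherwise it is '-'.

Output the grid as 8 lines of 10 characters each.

Segment 0: (8,2) -> (8,6)
Segment 1: (8,6) -> (9,6)
Segment 2: (9,6) -> (6,6)
Segment 3: (6,6) -> (9,6)
Segment 4: (9,6) -> (9,7)

Answer: ---------X
------XXXX
--------X-
--------X-
--------X-
--------X-
----------
----------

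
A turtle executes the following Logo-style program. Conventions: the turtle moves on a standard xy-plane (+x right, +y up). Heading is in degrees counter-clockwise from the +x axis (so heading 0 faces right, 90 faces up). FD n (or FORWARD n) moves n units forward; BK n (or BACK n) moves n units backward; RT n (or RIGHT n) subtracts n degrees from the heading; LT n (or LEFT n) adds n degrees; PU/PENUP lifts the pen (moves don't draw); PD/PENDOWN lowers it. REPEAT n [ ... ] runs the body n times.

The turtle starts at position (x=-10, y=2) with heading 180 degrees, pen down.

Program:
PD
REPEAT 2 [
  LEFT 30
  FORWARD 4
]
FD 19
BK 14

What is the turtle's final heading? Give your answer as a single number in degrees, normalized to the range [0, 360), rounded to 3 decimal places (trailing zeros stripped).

Answer: 240

Derivation:
Executing turtle program step by step:
Start: pos=(-10,2), heading=180, pen down
PD: pen down
REPEAT 2 [
  -- iteration 1/2 --
  LT 30: heading 180 -> 210
  FD 4: (-10,2) -> (-13.464,0) [heading=210, draw]
  -- iteration 2/2 --
  LT 30: heading 210 -> 240
  FD 4: (-13.464,0) -> (-15.464,-3.464) [heading=240, draw]
]
FD 19: (-15.464,-3.464) -> (-24.964,-19.919) [heading=240, draw]
BK 14: (-24.964,-19.919) -> (-17.964,-7.794) [heading=240, draw]
Final: pos=(-17.964,-7.794), heading=240, 4 segment(s) drawn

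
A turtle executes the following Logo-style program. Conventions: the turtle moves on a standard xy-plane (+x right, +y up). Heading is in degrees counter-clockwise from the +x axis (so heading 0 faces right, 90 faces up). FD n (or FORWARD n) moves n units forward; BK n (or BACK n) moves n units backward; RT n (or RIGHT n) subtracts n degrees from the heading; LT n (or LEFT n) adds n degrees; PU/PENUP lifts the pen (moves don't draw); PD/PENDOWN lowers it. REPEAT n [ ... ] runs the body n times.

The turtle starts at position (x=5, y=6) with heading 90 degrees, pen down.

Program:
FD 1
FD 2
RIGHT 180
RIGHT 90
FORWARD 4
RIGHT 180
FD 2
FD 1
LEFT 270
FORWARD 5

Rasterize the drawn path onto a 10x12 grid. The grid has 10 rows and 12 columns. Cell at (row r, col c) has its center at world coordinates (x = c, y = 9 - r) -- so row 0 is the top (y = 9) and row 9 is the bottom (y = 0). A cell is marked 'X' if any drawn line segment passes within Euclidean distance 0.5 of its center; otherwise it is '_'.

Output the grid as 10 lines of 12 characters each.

Answer: _XXXXX______
____XX______
____XX______
____XX______
____X_______
____X_______
____________
____________
____________
____________

Derivation:
Segment 0: (5,6) -> (5,7)
Segment 1: (5,7) -> (5,9)
Segment 2: (5,9) -> (1,9)
Segment 3: (1,9) -> (3,9)
Segment 4: (3,9) -> (4,9)
Segment 5: (4,9) -> (4,4)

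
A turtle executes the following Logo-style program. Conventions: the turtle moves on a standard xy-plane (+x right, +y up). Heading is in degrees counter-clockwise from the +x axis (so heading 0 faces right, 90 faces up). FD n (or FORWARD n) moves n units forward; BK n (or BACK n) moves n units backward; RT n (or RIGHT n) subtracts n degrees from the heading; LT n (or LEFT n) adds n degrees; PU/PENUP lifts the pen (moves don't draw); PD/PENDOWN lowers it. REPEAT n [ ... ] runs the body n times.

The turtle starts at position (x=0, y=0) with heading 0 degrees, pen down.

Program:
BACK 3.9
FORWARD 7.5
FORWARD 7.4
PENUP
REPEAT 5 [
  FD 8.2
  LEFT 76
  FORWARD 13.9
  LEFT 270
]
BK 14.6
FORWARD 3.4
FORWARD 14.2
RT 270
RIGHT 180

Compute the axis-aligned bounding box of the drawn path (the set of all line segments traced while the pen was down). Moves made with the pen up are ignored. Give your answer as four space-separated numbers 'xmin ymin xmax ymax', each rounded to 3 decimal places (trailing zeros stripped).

Executing turtle program step by step:
Start: pos=(0,0), heading=0, pen down
BK 3.9: (0,0) -> (-3.9,0) [heading=0, draw]
FD 7.5: (-3.9,0) -> (3.6,0) [heading=0, draw]
FD 7.4: (3.6,0) -> (11,0) [heading=0, draw]
PU: pen up
REPEAT 5 [
  -- iteration 1/5 --
  FD 8.2: (11,0) -> (19.2,0) [heading=0, move]
  LT 76: heading 0 -> 76
  FD 13.9: (19.2,0) -> (22.563,13.487) [heading=76, move]
  LT 270: heading 76 -> 346
  -- iteration 2/5 --
  FD 8.2: (22.563,13.487) -> (30.519,11.503) [heading=346, move]
  LT 76: heading 346 -> 62
  FD 13.9: (30.519,11.503) -> (37.045,23.776) [heading=62, move]
  LT 270: heading 62 -> 332
  -- iteration 3/5 --
  FD 8.2: (37.045,23.776) -> (44.285,19.927) [heading=332, move]
  LT 76: heading 332 -> 48
  FD 13.9: (44.285,19.927) -> (53.586,30.256) [heading=48, move]
  LT 270: heading 48 -> 318
  -- iteration 4/5 --
  FD 8.2: (53.586,30.256) -> (59.68,24.769) [heading=318, move]
  LT 76: heading 318 -> 34
  FD 13.9: (59.68,24.769) -> (71.203,32.542) [heading=34, move]
  LT 270: heading 34 -> 304
  -- iteration 5/5 --
  FD 8.2: (71.203,32.542) -> (75.789,25.744) [heading=304, move]
  LT 76: heading 304 -> 20
  FD 13.9: (75.789,25.744) -> (88.85,30.498) [heading=20, move]
  LT 270: heading 20 -> 290
]
BK 14.6: (88.85,30.498) -> (83.857,44.218) [heading=290, move]
FD 3.4: (83.857,44.218) -> (85.02,41.023) [heading=290, move]
FD 14.2: (85.02,41.023) -> (89.876,27.679) [heading=290, move]
RT 270: heading 290 -> 20
RT 180: heading 20 -> 200
Final: pos=(89.876,27.679), heading=200, 3 segment(s) drawn

Segment endpoints: x in {-3.9, 0, 3.6, 11}, y in {0}
xmin=-3.9, ymin=0, xmax=11, ymax=0

Answer: -3.9 0 11 0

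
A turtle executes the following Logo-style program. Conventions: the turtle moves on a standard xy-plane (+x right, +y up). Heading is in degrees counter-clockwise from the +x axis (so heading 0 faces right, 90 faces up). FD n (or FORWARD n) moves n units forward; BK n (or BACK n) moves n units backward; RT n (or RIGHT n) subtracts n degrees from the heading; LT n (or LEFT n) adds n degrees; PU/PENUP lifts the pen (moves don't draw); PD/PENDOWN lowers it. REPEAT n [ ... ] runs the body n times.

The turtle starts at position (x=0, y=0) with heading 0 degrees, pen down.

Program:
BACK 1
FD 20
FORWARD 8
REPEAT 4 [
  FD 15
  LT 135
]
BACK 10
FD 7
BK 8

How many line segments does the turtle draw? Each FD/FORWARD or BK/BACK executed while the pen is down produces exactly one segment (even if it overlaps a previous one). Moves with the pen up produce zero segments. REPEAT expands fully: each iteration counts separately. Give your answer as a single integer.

Answer: 10

Derivation:
Executing turtle program step by step:
Start: pos=(0,0), heading=0, pen down
BK 1: (0,0) -> (-1,0) [heading=0, draw]
FD 20: (-1,0) -> (19,0) [heading=0, draw]
FD 8: (19,0) -> (27,0) [heading=0, draw]
REPEAT 4 [
  -- iteration 1/4 --
  FD 15: (27,0) -> (42,0) [heading=0, draw]
  LT 135: heading 0 -> 135
  -- iteration 2/4 --
  FD 15: (42,0) -> (31.393,10.607) [heading=135, draw]
  LT 135: heading 135 -> 270
  -- iteration 3/4 --
  FD 15: (31.393,10.607) -> (31.393,-4.393) [heading=270, draw]
  LT 135: heading 270 -> 45
  -- iteration 4/4 --
  FD 15: (31.393,-4.393) -> (42,6.213) [heading=45, draw]
  LT 135: heading 45 -> 180
]
BK 10: (42,6.213) -> (52,6.213) [heading=180, draw]
FD 7: (52,6.213) -> (45,6.213) [heading=180, draw]
BK 8: (45,6.213) -> (53,6.213) [heading=180, draw]
Final: pos=(53,6.213), heading=180, 10 segment(s) drawn
Segments drawn: 10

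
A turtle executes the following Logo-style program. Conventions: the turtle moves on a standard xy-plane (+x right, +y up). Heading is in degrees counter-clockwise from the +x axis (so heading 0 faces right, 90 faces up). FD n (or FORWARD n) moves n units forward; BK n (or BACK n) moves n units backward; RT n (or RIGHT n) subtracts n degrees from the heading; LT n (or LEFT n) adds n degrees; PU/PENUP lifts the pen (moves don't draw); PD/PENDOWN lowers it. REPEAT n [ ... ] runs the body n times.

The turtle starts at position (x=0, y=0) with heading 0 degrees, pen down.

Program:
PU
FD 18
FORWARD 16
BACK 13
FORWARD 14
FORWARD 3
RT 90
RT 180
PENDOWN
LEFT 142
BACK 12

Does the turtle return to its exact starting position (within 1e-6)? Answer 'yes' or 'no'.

Executing turtle program step by step:
Start: pos=(0,0), heading=0, pen down
PU: pen up
FD 18: (0,0) -> (18,0) [heading=0, move]
FD 16: (18,0) -> (34,0) [heading=0, move]
BK 13: (34,0) -> (21,0) [heading=0, move]
FD 14: (21,0) -> (35,0) [heading=0, move]
FD 3: (35,0) -> (38,0) [heading=0, move]
RT 90: heading 0 -> 270
RT 180: heading 270 -> 90
PD: pen down
LT 142: heading 90 -> 232
BK 12: (38,0) -> (45.388,9.456) [heading=232, draw]
Final: pos=(45.388,9.456), heading=232, 1 segment(s) drawn

Start position: (0, 0)
Final position: (45.388, 9.456)
Distance = 46.363; >= 1e-6 -> NOT closed

Answer: no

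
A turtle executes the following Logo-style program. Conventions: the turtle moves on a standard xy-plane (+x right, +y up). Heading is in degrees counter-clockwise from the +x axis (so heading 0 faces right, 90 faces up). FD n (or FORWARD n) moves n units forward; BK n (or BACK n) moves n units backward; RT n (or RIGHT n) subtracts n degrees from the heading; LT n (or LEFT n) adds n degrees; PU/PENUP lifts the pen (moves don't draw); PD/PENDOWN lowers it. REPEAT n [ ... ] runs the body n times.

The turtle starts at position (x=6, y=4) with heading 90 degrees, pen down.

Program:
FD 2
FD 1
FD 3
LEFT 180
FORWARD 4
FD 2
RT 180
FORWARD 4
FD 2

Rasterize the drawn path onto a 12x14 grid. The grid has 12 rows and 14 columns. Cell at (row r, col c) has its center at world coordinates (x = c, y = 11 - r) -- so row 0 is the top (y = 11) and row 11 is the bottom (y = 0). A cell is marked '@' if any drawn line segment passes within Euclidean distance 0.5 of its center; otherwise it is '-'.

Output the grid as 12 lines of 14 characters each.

Segment 0: (6,4) -> (6,6)
Segment 1: (6,6) -> (6,7)
Segment 2: (6,7) -> (6,10)
Segment 3: (6,10) -> (6,6)
Segment 4: (6,6) -> (6,4)
Segment 5: (6,4) -> (6,8)
Segment 6: (6,8) -> (6,10)

Answer: --------------
------@-------
------@-------
------@-------
------@-------
------@-------
------@-------
------@-------
--------------
--------------
--------------
--------------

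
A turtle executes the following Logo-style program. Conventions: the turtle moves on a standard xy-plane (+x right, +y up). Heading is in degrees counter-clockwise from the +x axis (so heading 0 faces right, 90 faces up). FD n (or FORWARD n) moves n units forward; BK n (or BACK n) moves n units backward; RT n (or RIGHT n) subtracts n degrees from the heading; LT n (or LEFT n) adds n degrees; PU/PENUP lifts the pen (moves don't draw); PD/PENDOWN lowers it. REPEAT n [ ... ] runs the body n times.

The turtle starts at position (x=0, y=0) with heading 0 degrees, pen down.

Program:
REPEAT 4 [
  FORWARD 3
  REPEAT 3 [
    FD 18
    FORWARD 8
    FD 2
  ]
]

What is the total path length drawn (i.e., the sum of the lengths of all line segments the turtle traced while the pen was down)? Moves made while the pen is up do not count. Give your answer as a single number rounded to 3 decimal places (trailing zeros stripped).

Executing turtle program step by step:
Start: pos=(0,0), heading=0, pen down
REPEAT 4 [
  -- iteration 1/4 --
  FD 3: (0,0) -> (3,0) [heading=0, draw]
  REPEAT 3 [
    -- iteration 1/3 --
    FD 18: (3,0) -> (21,0) [heading=0, draw]
    FD 8: (21,0) -> (29,0) [heading=0, draw]
    FD 2: (29,0) -> (31,0) [heading=0, draw]
    -- iteration 2/3 --
    FD 18: (31,0) -> (49,0) [heading=0, draw]
    FD 8: (49,0) -> (57,0) [heading=0, draw]
    FD 2: (57,0) -> (59,0) [heading=0, draw]
    -- iteration 3/3 --
    FD 18: (59,0) -> (77,0) [heading=0, draw]
    FD 8: (77,0) -> (85,0) [heading=0, draw]
    FD 2: (85,0) -> (87,0) [heading=0, draw]
  ]
  -- iteration 2/4 --
  FD 3: (87,0) -> (90,0) [heading=0, draw]
  REPEAT 3 [
    -- iteration 1/3 --
    FD 18: (90,0) -> (108,0) [heading=0, draw]
    FD 8: (108,0) -> (116,0) [heading=0, draw]
    FD 2: (116,0) -> (118,0) [heading=0, draw]
    -- iteration 2/3 --
    FD 18: (118,0) -> (136,0) [heading=0, draw]
    FD 8: (136,0) -> (144,0) [heading=0, draw]
    FD 2: (144,0) -> (146,0) [heading=0, draw]
    -- iteration 3/3 --
    FD 18: (146,0) -> (164,0) [heading=0, draw]
    FD 8: (164,0) -> (172,0) [heading=0, draw]
    FD 2: (172,0) -> (174,0) [heading=0, draw]
  ]
  -- iteration 3/4 --
  FD 3: (174,0) -> (177,0) [heading=0, draw]
  REPEAT 3 [
    -- iteration 1/3 --
    FD 18: (177,0) -> (195,0) [heading=0, draw]
    FD 8: (195,0) -> (203,0) [heading=0, draw]
    FD 2: (203,0) -> (205,0) [heading=0, draw]
    -- iteration 2/3 --
    FD 18: (205,0) -> (223,0) [heading=0, draw]
    FD 8: (223,0) -> (231,0) [heading=0, draw]
    FD 2: (231,0) -> (233,0) [heading=0, draw]
    -- iteration 3/3 --
    FD 18: (233,0) -> (251,0) [heading=0, draw]
    FD 8: (251,0) -> (259,0) [heading=0, draw]
    FD 2: (259,0) -> (261,0) [heading=0, draw]
  ]
  -- iteration 4/4 --
  FD 3: (261,0) -> (264,0) [heading=0, draw]
  REPEAT 3 [
    -- iteration 1/3 --
    FD 18: (264,0) -> (282,0) [heading=0, draw]
    FD 8: (282,0) -> (290,0) [heading=0, draw]
    FD 2: (290,0) -> (292,0) [heading=0, draw]
    -- iteration 2/3 --
    FD 18: (292,0) -> (310,0) [heading=0, draw]
    FD 8: (310,0) -> (318,0) [heading=0, draw]
    FD 2: (318,0) -> (320,0) [heading=0, draw]
    -- iteration 3/3 --
    FD 18: (320,0) -> (338,0) [heading=0, draw]
    FD 8: (338,0) -> (346,0) [heading=0, draw]
    FD 2: (346,0) -> (348,0) [heading=0, draw]
  ]
]
Final: pos=(348,0), heading=0, 40 segment(s) drawn

Segment lengths:
  seg 1: (0,0) -> (3,0), length = 3
  seg 2: (3,0) -> (21,0), length = 18
  seg 3: (21,0) -> (29,0), length = 8
  seg 4: (29,0) -> (31,0), length = 2
  seg 5: (31,0) -> (49,0), length = 18
  seg 6: (49,0) -> (57,0), length = 8
  seg 7: (57,0) -> (59,0), length = 2
  seg 8: (59,0) -> (77,0), length = 18
  seg 9: (77,0) -> (85,0), length = 8
  seg 10: (85,0) -> (87,0), length = 2
  seg 11: (87,0) -> (90,0), length = 3
  seg 12: (90,0) -> (108,0), length = 18
  seg 13: (108,0) -> (116,0), length = 8
  seg 14: (116,0) -> (118,0), length = 2
  seg 15: (118,0) -> (136,0), length = 18
  seg 16: (136,0) -> (144,0), length = 8
  seg 17: (144,0) -> (146,0), length = 2
  seg 18: (146,0) -> (164,0), length = 18
  seg 19: (164,0) -> (172,0), length = 8
  seg 20: (172,0) -> (174,0), length = 2
  seg 21: (174,0) -> (177,0), length = 3
  seg 22: (177,0) -> (195,0), length = 18
  seg 23: (195,0) -> (203,0), length = 8
  seg 24: (203,0) -> (205,0), length = 2
  seg 25: (205,0) -> (223,0), length = 18
  seg 26: (223,0) -> (231,0), length = 8
  seg 27: (231,0) -> (233,0), length = 2
  seg 28: (233,0) -> (251,0), length = 18
  seg 29: (251,0) -> (259,0), length = 8
  seg 30: (259,0) -> (261,0), length = 2
  seg 31: (261,0) -> (264,0), length = 3
  seg 32: (264,0) -> (282,0), length = 18
  seg 33: (282,0) -> (290,0), length = 8
  seg 34: (290,0) -> (292,0), length = 2
  seg 35: (292,0) -> (310,0), length = 18
  seg 36: (310,0) -> (318,0), length = 8
  seg 37: (318,0) -> (320,0), length = 2
  seg 38: (320,0) -> (338,0), length = 18
  seg 39: (338,0) -> (346,0), length = 8
  seg 40: (346,0) -> (348,0), length = 2
Total = 348

Answer: 348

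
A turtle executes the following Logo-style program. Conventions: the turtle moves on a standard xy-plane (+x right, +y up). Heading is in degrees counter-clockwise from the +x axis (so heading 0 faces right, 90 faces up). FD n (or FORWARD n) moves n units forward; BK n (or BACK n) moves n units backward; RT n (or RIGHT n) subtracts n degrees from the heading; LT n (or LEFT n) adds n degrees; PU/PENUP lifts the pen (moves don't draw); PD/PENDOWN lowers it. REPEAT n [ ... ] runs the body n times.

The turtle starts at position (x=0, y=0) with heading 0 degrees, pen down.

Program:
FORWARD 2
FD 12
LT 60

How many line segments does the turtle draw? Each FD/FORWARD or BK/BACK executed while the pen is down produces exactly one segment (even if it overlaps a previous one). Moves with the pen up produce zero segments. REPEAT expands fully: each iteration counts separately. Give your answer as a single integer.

Executing turtle program step by step:
Start: pos=(0,0), heading=0, pen down
FD 2: (0,0) -> (2,0) [heading=0, draw]
FD 12: (2,0) -> (14,0) [heading=0, draw]
LT 60: heading 0 -> 60
Final: pos=(14,0), heading=60, 2 segment(s) drawn
Segments drawn: 2

Answer: 2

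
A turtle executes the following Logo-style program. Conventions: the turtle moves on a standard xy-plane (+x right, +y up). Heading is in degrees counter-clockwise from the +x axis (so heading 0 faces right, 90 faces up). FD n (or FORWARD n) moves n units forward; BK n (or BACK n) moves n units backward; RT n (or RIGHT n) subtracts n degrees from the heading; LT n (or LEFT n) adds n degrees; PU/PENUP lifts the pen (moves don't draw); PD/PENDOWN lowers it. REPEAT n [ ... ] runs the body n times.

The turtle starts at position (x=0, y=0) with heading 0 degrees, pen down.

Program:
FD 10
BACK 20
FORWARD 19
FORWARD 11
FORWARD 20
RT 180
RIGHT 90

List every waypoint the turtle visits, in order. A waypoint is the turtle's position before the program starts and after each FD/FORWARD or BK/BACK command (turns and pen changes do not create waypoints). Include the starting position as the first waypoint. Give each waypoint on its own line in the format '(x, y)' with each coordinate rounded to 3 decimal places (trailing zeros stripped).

Answer: (0, 0)
(10, 0)
(-10, 0)
(9, 0)
(20, 0)
(40, 0)

Derivation:
Executing turtle program step by step:
Start: pos=(0,0), heading=0, pen down
FD 10: (0,0) -> (10,0) [heading=0, draw]
BK 20: (10,0) -> (-10,0) [heading=0, draw]
FD 19: (-10,0) -> (9,0) [heading=0, draw]
FD 11: (9,0) -> (20,0) [heading=0, draw]
FD 20: (20,0) -> (40,0) [heading=0, draw]
RT 180: heading 0 -> 180
RT 90: heading 180 -> 90
Final: pos=(40,0), heading=90, 5 segment(s) drawn
Waypoints (6 total):
(0, 0)
(10, 0)
(-10, 0)
(9, 0)
(20, 0)
(40, 0)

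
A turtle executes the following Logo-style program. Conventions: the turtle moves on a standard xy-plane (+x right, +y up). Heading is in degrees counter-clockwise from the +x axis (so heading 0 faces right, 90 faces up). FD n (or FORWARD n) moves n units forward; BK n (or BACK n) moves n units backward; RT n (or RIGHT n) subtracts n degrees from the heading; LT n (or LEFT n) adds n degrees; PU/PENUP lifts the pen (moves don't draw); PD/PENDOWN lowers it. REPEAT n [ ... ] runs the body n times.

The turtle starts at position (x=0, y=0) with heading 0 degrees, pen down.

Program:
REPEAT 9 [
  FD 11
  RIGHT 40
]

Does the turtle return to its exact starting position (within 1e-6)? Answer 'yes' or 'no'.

Executing turtle program step by step:
Start: pos=(0,0), heading=0, pen down
REPEAT 9 [
  -- iteration 1/9 --
  FD 11: (0,0) -> (11,0) [heading=0, draw]
  RT 40: heading 0 -> 320
  -- iteration 2/9 --
  FD 11: (11,0) -> (19.426,-7.071) [heading=320, draw]
  RT 40: heading 320 -> 280
  -- iteration 3/9 --
  FD 11: (19.426,-7.071) -> (21.337,-17.904) [heading=280, draw]
  RT 40: heading 280 -> 240
  -- iteration 4/9 --
  FD 11: (21.337,-17.904) -> (15.837,-27.43) [heading=240, draw]
  RT 40: heading 240 -> 200
  -- iteration 5/9 --
  FD 11: (15.837,-27.43) -> (5.5,-31.192) [heading=200, draw]
  RT 40: heading 200 -> 160
  -- iteration 6/9 --
  FD 11: (5.5,-31.192) -> (-4.837,-27.43) [heading=160, draw]
  RT 40: heading 160 -> 120
  -- iteration 7/9 --
  FD 11: (-4.837,-27.43) -> (-10.337,-17.904) [heading=120, draw]
  RT 40: heading 120 -> 80
  -- iteration 8/9 --
  FD 11: (-10.337,-17.904) -> (-8.426,-7.071) [heading=80, draw]
  RT 40: heading 80 -> 40
  -- iteration 9/9 --
  FD 11: (-8.426,-7.071) -> (0,0) [heading=40, draw]
  RT 40: heading 40 -> 0
]
Final: pos=(0,0), heading=0, 9 segment(s) drawn

Start position: (0, 0)
Final position: (0, 0)
Distance = 0; < 1e-6 -> CLOSED

Answer: yes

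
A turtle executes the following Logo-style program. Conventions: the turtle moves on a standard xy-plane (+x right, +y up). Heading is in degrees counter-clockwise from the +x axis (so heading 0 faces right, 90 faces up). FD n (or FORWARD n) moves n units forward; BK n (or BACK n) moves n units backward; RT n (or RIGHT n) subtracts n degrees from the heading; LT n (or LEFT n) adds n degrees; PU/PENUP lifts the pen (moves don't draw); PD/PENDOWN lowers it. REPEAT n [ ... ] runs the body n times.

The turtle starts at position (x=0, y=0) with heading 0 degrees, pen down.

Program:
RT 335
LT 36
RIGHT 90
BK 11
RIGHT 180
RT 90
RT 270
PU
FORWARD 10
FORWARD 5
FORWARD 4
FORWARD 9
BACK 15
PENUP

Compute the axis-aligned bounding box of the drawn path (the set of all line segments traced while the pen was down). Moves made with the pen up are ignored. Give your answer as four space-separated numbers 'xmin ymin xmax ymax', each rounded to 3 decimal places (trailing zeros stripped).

Executing turtle program step by step:
Start: pos=(0,0), heading=0, pen down
RT 335: heading 0 -> 25
LT 36: heading 25 -> 61
RT 90: heading 61 -> 331
BK 11: (0,0) -> (-9.621,5.333) [heading=331, draw]
RT 180: heading 331 -> 151
RT 90: heading 151 -> 61
RT 270: heading 61 -> 151
PU: pen up
FD 10: (-9.621,5.333) -> (-18.367,10.181) [heading=151, move]
FD 5: (-18.367,10.181) -> (-22.74,12.605) [heading=151, move]
FD 4: (-22.74,12.605) -> (-26.239,14.544) [heading=151, move]
FD 9: (-26.239,14.544) -> (-34.11,18.908) [heading=151, move]
BK 15: (-34.11,18.908) -> (-20.991,11.635) [heading=151, move]
PU: pen up
Final: pos=(-20.991,11.635), heading=151, 1 segment(s) drawn

Segment endpoints: x in {-9.621, 0}, y in {0, 5.333}
xmin=-9.621, ymin=0, xmax=0, ymax=5.333

Answer: -9.621 0 0 5.333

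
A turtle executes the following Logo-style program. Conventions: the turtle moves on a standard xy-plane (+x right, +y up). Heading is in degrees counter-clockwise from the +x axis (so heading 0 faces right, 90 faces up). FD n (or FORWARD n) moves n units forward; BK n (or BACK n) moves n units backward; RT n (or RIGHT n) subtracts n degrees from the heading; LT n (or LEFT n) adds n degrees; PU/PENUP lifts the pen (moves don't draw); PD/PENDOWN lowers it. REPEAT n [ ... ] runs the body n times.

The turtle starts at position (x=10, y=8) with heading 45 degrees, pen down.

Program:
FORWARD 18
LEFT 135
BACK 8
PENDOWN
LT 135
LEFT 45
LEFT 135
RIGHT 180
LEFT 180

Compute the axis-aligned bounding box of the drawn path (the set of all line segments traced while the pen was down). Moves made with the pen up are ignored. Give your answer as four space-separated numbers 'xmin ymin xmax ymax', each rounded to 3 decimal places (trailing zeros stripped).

Answer: 10 8 30.728 20.728

Derivation:
Executing turtle program step by step:
Start: pos=(10,8), heading=45, pen down
FD 18: (10,8) -> (22.728,20.728) [heading=45, draw]
LT 135: heading 45 -> 180
BK 8: (22.728,20.728) -> (30.728,20.728) [heading=180, draw]
PD: pen down
LT 135: heading 180 -> 315
LT 45: heading 315 -> 0
LT 135: heading 0 -> 135
RT 180: heading 135 -> 315
LT 180: heading 315 -> 135
Final: pos=(30.728,20.728), heading=135, 2 segment(s) drawn

Segment endpoints: x in {10, 22.728, 30.728}, y in {8, 20.728}
xmin=10, ymin=8, xmax=30.728, ymax=20.728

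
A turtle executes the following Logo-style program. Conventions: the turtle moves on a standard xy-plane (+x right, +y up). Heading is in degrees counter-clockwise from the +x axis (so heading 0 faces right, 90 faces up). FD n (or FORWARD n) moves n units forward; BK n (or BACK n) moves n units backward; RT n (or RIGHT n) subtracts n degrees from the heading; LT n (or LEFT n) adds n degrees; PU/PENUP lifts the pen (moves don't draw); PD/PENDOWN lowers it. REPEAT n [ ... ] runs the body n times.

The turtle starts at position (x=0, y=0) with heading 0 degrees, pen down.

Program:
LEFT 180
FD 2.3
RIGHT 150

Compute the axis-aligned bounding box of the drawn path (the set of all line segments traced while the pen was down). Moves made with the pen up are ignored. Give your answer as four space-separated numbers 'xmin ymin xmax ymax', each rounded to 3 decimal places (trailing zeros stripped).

Executing turtle program step by step:
Start: pos=(0,0), heading=0, pen down
LT 180: heading 0 -> 180
FD 2.3: (0,0) -> (-2.3,0) [heading=180, draw]
RT 150: heading 180 -> 30
Final: pos=(-2.3,0), heading=30, 1 segment(s) drawn

Segment endpoints: x in {-2.3, 0}, y in {0, 0}
xmin=-2.3, ymin=0, xmax=0, ymax=0

Answer: -2.3 0 0 0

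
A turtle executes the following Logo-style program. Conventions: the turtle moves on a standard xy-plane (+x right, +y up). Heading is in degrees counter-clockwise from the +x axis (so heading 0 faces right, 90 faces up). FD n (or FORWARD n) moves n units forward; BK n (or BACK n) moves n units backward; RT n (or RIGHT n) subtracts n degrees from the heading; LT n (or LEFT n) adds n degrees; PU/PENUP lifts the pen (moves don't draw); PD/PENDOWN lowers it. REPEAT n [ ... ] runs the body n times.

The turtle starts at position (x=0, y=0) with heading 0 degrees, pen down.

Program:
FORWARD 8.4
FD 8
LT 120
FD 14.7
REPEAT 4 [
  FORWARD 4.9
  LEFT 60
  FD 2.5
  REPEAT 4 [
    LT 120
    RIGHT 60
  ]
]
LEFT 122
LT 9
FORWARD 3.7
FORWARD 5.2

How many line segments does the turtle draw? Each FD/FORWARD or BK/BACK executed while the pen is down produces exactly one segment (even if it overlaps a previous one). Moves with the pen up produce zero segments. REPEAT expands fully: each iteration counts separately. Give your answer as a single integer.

Answer: 13

Derivation:
Executing turtle program step by step:
Start: pos=(0,0), heading=0, pen down
FD 8.4: (0,0) -> (8.4,0) [heading=0, draw]
FD 8: (8.4,0) -> (16.4,0) [heading=0, draw]
LT 120: heading 0 -> 120
FD 14.7: (16.4,0) -> (9.05,12.731) [heading=120, draw]
REPEAT 4 [
  -- iteration 1/4 --
  FD 4.9: (9.05,12.731) -> (6.6,16.974) [heading=120, draw]
  LT 60: heading 120 -> 180
  FD 2.5: (6.6,16.974) -> (4.1,16.974) [heading=180, draw]
  REPEAT 4 [
    -- iteration 1/4 --
    LT 120: heading 180 -> 300
    RT 60: heading 300 -> 240
    -- iteration 2/4 --
    LT 120: heading 240 -> 0
    RT 60: heading 0 -> 300
    -- iteration 3/4 --
    LT 120: heading 300 -> 60
    RT 60: heading 60 -> 0
    -- iteration 4/4 --
    LT 120: heading 0 -> 120
    RT 60: heading 120 -> 60
  ]
  -- iteration 2/4 --
  FD 4.9: (4.1,16.974) -> (6.55,21.218) [heading=60, draw]
  LT 60: heading 60 -> 120
  FD 2.5: (6.55,21.218) -> (5.3,23.383) [heading=120, draw]
  REPEAT 4 [
    -- iteration 1/4 --
    LT 120: heading 120 -> 240
    RT 60: heading 240 -> 180
    -- iteration 2/4 --
    LT 120: heading 180 -> 300
    RT 60: heading 300 -> 240
    -- iteration 3/4 --
    LT 120: heading 240 -> 0
    RT 60: heading 0 -> 300
    -- iteration 4/4 --
    LT 120: heading 300 -> 60
    RT 60: heading 60 -> 0
  ]
  -- iteration 3/4 --
  FD 4.9: (5.3,23.383) -> (10.2,23.383) [heading=0, draw]
  LT 60: heading 0 -> 60
  FD 2.5: (10.2,23.383) -> (11.45,25.548) [heading=60, draw]
  REPEAT 4 [
    -- iteration 1/4 --
    LT 120: heading 60 -> 180
    RT 60: heading 180 -> 120
    -- iteration 2/4 --
    LT 120: heading 120 -> 240
    RT 60: heading 240 -> 180
    -- iteration 3/4 --
    LT 120: heading 180 -> 300
    RT 60: heading 300 -> 240
    -- iteration 4/4 --
    LT 120: heading 240 -> 0
    RT 60: heading 0 -> 300
  ]
  -- iteration 4/4 --
  FD 4.9: (11.45,25.548) -> (13.9,21.304) [heading=300, draw]
  LT 60: heading 300 -> 0
  FD 2.5: (13.9,21.304) -> (16.4,21.304) [heading=0, draw]
  REPEAT 4 [
    -- iteration 1/4 --
    LT 120: heading 0 -> 120
    RT 60: heading 120 -> 60
    -- iteration 2/4 --
    LT 120: heading 60 -> 180
    RT 60: heading 180 -> 120
    -- iteration 3/4 --
    LT 120: heading 120 -> 240
    RT 60: heading 240 -> 180
    -- iteration 4/4 --
    LT 120: heading 180 -> 300
    RT 60: heading 300 -> 240
  ]
]
LT 122: heading 240 -> 2
LT 9: heading 2 -> 11
FD 3.7: (16.4,21.304) -> (20.032,22.01) [heading=11, draw]
FD 5.2: (20.032,22.01) -> (25.136,23.002) [heading=11, draw]
Final: pos=(25.136,23.002), heading=11, 13 segment(s) drawn
Segments drawn: 13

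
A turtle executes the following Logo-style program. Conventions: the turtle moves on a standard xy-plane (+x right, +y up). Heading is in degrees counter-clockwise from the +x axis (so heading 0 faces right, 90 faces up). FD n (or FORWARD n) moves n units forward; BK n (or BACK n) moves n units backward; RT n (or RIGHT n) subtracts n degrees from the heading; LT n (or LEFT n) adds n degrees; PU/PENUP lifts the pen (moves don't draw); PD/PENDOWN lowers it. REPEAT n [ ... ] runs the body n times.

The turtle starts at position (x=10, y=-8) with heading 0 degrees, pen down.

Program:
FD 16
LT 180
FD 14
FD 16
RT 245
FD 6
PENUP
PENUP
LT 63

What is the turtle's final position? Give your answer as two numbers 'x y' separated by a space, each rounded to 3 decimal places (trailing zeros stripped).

Answer: -1.464 -13.438

Derivation:
Executing turtle program step by step:
Start: pos=(10,-8), heading=0, pen down
FD 16: (10,-8) -> (26,-8) [heading=0, draw]
LT 180: heading 0 -> 180
FD 14: (26,-8) -> (12,-8) [heading=180, draw]
FD 16: (12,-8) -> (-4,-8) [heading=180, draw]
RT 245: heading 180 -> 295
FD 6: (-4,-8) -> (-1.464,-13.438) [heading=295, draw]
PU: pen up
PU: pen up
LT 63: heading 295 -> 358
Final: pos=(-1.464,-13.438), heading=358, 4 segment(s) drawn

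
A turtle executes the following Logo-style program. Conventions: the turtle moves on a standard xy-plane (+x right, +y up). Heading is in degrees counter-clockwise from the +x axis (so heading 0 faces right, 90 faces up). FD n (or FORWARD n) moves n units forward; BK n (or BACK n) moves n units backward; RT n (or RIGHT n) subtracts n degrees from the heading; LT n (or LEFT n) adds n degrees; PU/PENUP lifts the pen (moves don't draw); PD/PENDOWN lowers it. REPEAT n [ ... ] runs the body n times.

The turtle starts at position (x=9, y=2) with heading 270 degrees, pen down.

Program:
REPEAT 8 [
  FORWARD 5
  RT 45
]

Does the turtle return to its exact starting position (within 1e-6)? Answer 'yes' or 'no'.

Answer: yes

Derivation:
Executing turtle program step by step:
Start: pos=(9,2), heading=270, pen down
REPEAT 8 [
  -- iteration 1/8 --
  FD 5: (9,2) -> (9,-3) [heading=270, draw]
  RT 45: heading 270 -> 225
  -- iteration 2/8 --
  FD 5: (9,-3) -> (5.464,-6.536) [heading=225, draw]
  RT 45: heading 225 -> 180
  -- iteration 3/8 --
  FD 5: (5.464,-6.536) -> (0.464,-6.536) [heading=180, draw]
  RT 45: heading 180 -> 135
  -- iteration 4/8 --
  FD 5: (0.464,-6.536) -> (-3.071,-3) [heading=135, draw]
  RT 45: heading 135 -> 90
  -- iteration 5/8 --
  FD 5: (-3.071,-3) -> (-3.071,2) [heading=90, draw]
  RT 45: heading 90 -> 45
  -- iteration 6/8 --
  FD 5: (-3.071,2) -> (0.464,5.536) [heading=45, draw]
  RT 45: heading 45 -> 0
  -- iteration 7/8 --
  FD 5: (0.464,5.536) -> (5.464,5.536) [heading=0, draw]
  RT 45: heading 0 -> 315
  -- iteration 8/8 --
  FD 5: (5.464,5.536) -> (9,2) [heading=315, draw]
  RT 45: heading 315 -> 270
]
Final: pos=(9,2), heading=270, 8 segment(s) drawn

Start position: (9, 2)
Final position: (9, 2)
Distance = 0; < 1e-6 -> CLOSED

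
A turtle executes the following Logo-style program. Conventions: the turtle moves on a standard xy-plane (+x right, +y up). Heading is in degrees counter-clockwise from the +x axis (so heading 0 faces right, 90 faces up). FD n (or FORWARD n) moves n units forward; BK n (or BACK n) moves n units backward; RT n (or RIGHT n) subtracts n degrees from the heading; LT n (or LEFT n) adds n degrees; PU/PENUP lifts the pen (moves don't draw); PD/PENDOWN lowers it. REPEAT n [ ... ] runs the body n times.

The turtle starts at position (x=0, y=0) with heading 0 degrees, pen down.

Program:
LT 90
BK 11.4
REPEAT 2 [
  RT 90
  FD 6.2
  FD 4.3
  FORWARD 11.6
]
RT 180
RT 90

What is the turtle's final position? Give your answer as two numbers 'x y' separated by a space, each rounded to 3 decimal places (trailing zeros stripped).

Answer: 22.1 -33.5

Derivation:
Executing turtle program step by step:
Start: pos=(0,0), heading=0, pen down
LT 90: heading 0 -> 90
BK 11.4: (0,0) -> (0,-11.4) [heading=90, draw]
REPEAT 2 [
  -- iteration 1/2 --
  RT 90: heading 90 -> 0
  FD 6.2: (0,-11.4) -> (6.2,-11.4) [heading=0, draw]
  FD 4.3: (6.2,-11.4) -> (10.5,-11.4) [heading=0, draw]
  FD 11.6: (10.5,-11.4) -> (22.1,-11.4) [heading=0, draw]
  -- iteration 2/2 --
  RT 90: heading 0 -> 270
  FD 6.2: (22.1,-11.4) -> (22.1,-17.6) [heading=270, draw]
  FD 4.3: (22.1,-17.6) -> (22.1,-21.9) [heading=270, draw]
  FD 11.6: (22.1,-21.9) -> (22.1,-33.5) [heading=270, draw]
]
RT 180: heading 270 -> 90
RT 90: heading 90 -> 0
Final: pos=(22.1,-33.5), heading=0, 7 segment(s) drawn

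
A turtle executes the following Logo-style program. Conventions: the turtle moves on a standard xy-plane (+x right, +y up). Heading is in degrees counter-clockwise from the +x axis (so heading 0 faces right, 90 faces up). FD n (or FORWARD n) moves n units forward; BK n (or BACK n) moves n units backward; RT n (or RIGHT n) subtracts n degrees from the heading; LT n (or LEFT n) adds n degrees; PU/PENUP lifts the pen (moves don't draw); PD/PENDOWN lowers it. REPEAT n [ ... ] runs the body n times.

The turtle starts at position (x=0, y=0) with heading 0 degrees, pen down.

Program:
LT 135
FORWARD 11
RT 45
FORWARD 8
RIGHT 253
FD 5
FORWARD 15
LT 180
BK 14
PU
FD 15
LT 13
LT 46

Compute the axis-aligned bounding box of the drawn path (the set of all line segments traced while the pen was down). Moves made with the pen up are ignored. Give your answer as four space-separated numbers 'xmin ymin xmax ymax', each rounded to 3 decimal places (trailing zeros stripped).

Executing turtle program step by step:
Start: pos=(0,0), heading=0, pen down
LT 135: heading 0 -> 135
FD 11: (0,0) -> (-7.778,7.778) [heading=135, draw]
RT 45: heading 135 -> 90
FD 8: (-7.778,7.778) -> (-7.778,15.778) [heading=90, draw]
RT 253: heading 90 -> 197
FD 5: (-7.778,15.778) -> (-12.56,14.316) [heading=197, draw]
FD 15: (-12.56,14.316) -> (-26.904,9.931) [heading=197, draw]
LT 180: heading 197 -> 17
BK 14: (-26.904,9.931) -> (-40.293,5.838) [heading=17, draw]
PU: pen up
FD 15: (-40.293,5.838) -> (-25.948,10.223) [heading=17, move]
LT 13: heading 17 -> 30
LT 46: heading 30 -> 76
Final: pos=(-25.948,10.223), heading=76, 5 segment(s) drawn

Segment endpoints: x in {-40.293, -26.904, -12.56, -7.778, -7.778, 0}, y in {0, 5.838, 7.778, 9.931, 14.316, 15.778}
xmin=-40.293, ymin=0, xmax=0, ymax=15.778

Answer: -40.293 0 0 15.778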